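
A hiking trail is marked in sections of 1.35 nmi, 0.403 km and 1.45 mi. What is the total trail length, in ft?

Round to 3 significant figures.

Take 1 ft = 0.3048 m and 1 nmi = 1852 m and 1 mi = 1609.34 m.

1.72×10⁴ ft

1.35 nmi × 1852 = 2500.2 m
0.403 km × 1000 = 403 m
1.45 mi × 1609.34 = 2333.54 m
Sum: 2500.2 + 403 + 2333.54 = 5236.74 m
In ft: 5236.74 / 0.3048 = 17180.9 ft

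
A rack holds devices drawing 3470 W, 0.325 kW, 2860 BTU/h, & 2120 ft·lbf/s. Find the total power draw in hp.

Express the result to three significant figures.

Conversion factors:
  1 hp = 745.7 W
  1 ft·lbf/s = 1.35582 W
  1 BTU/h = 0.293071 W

3470 W (already W)
0.325 kW × 1000 = 325 W
2860 BTU/h × 0.293071 = 838.183 W
2120 ft·lbf/s × 1.35582 = 2874.34 W
Combined: 3470 + 325 + 838.183 + 2874.34 = 7507.52 W
In hp: 7507.52 / 745.7 = 10.0677 hp

10.1 hp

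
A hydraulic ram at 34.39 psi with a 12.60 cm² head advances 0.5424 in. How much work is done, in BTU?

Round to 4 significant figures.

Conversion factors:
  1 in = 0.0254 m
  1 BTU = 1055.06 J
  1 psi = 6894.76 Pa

34.39 psi → 237111 Pa
12.60 cm² → 0.00126 m²
F = P × A = 237111 × 0.00126 = 298.76 N
0.5424 in → 0.013777 m
W = F × d = 298.76 × 0.013777 = 4.11602 J
In BTU: 4.11602 / 1055.06 = 0.00390122 BTU

0.003901 BTU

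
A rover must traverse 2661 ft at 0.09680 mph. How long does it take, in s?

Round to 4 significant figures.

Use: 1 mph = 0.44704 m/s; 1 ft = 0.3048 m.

1.874×10⁴ s

2661 ft × 0.3048 → 811.073 m
0.09680 mph × 0.44704 → 0.0432735 m/s
t = d / v = 811.073 m / 0.0432735 m/s = 18742.9 s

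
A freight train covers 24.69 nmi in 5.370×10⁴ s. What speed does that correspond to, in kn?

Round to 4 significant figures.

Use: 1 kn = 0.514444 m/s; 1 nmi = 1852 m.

24.69 nmi × 1852 = 45725.9 m
v = d / t = 45725.9 m / 53700 s = 0.851507 m/s
0.851507 m/s ÷ (0.514444 m/s/kn) = 1.6552 kn

1.655 kn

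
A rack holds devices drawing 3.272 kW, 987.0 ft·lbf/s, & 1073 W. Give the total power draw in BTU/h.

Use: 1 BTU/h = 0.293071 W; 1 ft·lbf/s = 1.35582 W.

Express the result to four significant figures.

3.272 kW × 1000 → 3272 W
987.0 ft·lbf/s × 1.35582 → 1338.19 W
1073 W (already W)
Combined: 3272 + 1338.19 + 1073 = 5683.19 W
In BTU/h: 5683.19 / 0.293071 = 19391.9 BTU/h

1.939×10⁴ BTU/h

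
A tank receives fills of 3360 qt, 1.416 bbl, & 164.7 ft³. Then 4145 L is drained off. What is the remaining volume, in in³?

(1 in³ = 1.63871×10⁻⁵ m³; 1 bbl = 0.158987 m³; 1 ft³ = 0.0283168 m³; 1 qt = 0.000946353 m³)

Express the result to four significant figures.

2.394×10⁵ in³

3360 qt × 0.000946353 = 3.17975 m³
1.416 bbl × 0.158987 = 0.225126 m³
164.7 ft³ × 0.0283168 = 4.66378 m³
4145 L × 0.001 = 4.145 m³
Net: 3.17975 + 0.225126 + 4.66378 − 4.145 = 3.92366 m³
In in³: 3.92366 / 1.63871×10⁻⁵ = 239436 in³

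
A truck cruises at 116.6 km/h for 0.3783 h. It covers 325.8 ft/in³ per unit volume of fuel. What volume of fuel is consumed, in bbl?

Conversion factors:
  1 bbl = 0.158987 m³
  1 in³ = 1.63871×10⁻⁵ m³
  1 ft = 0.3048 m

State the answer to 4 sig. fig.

0.04578 bbl

116.6 km/h → 32.3889 m/s
0.3783 h → 1361.88 s
d = v × t = 32.3889 × 1361.88 = 44109.8 m
325.8 ft/in³ → 6.05988×10⁶ m/m³
V = d / (distance per unit fuel) = 44109.8 / 6.05988×10⁶ = 0.00727899 m³
In bbl: 0.00727899 / 0.158987 = 0.0457836 bbl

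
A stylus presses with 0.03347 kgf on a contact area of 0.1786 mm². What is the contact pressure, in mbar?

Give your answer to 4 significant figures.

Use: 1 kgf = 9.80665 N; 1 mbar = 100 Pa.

1.838×10⁴ mbar

0.03347 kgf × 9.80665 = 0.328229 N
0.1786 mm² × 10⁻⁶ = 1.786×10⁻⁷ m²
P = F / A = 0.328229 N / 1.786×10⁻⁷ m² = 1.83779×10⁶ Pa
1.83779×10⁶ Pa ÷ (100 Pa/mbar) = 18377.9 mbar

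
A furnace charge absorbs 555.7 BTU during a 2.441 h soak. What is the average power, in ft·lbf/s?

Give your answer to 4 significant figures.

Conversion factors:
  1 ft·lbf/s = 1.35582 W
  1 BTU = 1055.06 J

49.21 ft·lbf/s

555.7 BTU × 1055.06 → 586297 J
2.441 h × 3600 → 8787.6 s
P = E / t = 586297 J / 8787.6 s = 66.7187 W
66.7187 W ÷ (1.35582 W/ft·lbf/s) = 49.2091 ft·lbf/s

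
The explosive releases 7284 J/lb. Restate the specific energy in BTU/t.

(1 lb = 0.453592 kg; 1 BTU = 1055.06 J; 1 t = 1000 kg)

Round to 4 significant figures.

7284 J/lb ÷ 0.453592 kg/lb = 16058.5 J/kg
16058.5 J/kg ÷ 1055.06 J/BTU × 1000 kg/t = 15220.5 BTU/t

1.522×10⁴ BTU/t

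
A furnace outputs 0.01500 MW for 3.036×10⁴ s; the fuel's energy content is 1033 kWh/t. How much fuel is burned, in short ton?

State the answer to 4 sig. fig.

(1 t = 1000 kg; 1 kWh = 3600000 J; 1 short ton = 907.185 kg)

0.01500 MW → 15000 W
E = P × t = 15000 × 30360 = 4.554×10⁸ J
1033 kWh/t → 3.7188×10⁶ J/kg
m = E / e_s = 4.554×10⁸ / 3.7188×10⁶ = 122.459 kg
In short ton: 122.459 / 907.185 = 0.134988 short ton

0.1350 short ton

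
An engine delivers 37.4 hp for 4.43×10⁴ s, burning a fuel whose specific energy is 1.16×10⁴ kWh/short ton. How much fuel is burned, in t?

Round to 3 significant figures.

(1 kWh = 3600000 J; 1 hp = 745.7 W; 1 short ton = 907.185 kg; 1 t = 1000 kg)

0.0268 t

37.4 hp → 27889.2 W
E = P × t = 27889.2 × 44300 = 1.23549×10⁹ J
1.16×10⁴ kWh/short ton → 4.60325×10⁷ J/kg
m = E / e_s = 1.23549×10⁹ / 4.60325×10⁷ = 26.8395 kg
In t: 26.8395 / 1000 = 0.0268395 t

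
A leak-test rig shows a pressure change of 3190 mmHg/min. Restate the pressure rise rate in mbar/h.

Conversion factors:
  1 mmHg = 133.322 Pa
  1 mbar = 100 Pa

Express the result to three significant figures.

3190 mmHg/min × 133.322 Pa/mmHg ÷ 60 s/min = 7088.29 Pa/s
7088.29 Pa/s ÷ 100 Pa/mbar × 3600 s/h = 255178 mbar/h

2.55×10⁵ mbar/h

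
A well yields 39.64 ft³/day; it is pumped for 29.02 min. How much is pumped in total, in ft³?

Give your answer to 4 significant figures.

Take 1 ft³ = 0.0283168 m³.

0.7989 ft³

39.64 ft³/day → 1.29916×10⁻⁵ m³/s
29.02 min → 1741.2 s
V = Q × t = 1.29916×10⁻⁵ × 1741.2 = 0.022621 m³
In ft³: 0.022621 / 0.0283168 = 0.798854 ft³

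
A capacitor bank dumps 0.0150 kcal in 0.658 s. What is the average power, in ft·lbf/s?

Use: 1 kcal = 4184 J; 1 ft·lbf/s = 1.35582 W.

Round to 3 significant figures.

70.3 ft·lbf/s

0.0150 kcal × 4184 → 62.76 J
P = E / t = 62.76 J / 0.658 s = 95.3799 W
95.3799 W ÷ (1.35582 W/ft·lbf/s) = 70.3485 ft·lbf/s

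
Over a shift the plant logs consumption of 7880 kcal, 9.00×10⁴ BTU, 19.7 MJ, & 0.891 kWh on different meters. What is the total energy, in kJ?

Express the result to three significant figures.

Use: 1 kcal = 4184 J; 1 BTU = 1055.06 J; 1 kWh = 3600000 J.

1.51×10⁵ kJ

7880 kcal × 4184 = 3.29699×10⁷ J
9.00×10⁴ BTU × 1055.06 = 9.49554×10⁷ J
19.7 MJ × 1000000 = 1.97×10⁷ J
0.891 kWh × 3600000 = 3.2076×10⁶ J
Sum: 3.29699×10⁷ + 9.49554×10⁷ + 1.97×10⁷ + 3.2076×10⁶ = 1.50833×10⁸ J
In kJ: 1.50833×10⁸ / 1000 = 150833 kJ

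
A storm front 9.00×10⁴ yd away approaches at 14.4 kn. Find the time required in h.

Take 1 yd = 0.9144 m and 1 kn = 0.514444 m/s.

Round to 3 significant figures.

9.00×10⁴ yd × 0.9144 = 82296 m
14.4 kn × 0.514444 = 7.40799 m/s
t = d / v = 82296 m / 7.40799 m/s = 11109.1 s
11109.1 s ÷ (3600 s/h) = 3.08586 h

3.09 h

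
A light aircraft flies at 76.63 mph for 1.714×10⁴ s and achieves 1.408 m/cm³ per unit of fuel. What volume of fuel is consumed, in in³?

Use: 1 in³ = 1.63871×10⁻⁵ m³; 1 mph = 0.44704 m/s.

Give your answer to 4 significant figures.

2.545×10⁴ in³

76.63 mph → 34.2567 m/s
d = v × t = 34.2567 × 17140 = 587160 m
1.408 m/cm³ → 1.408×10⁶ m/m³
V = d / (distance per unit fuel) = 587160 / 1.408×10⁶ = 0.417017 m³
In in³: 0.417017 / 1.63871×10⁻⁵ = 25447.9 in³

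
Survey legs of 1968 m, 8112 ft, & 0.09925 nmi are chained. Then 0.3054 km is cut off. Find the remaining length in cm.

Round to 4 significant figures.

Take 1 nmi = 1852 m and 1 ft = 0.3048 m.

1968 m (already m)
8112 ft × 0.3048 = 2472.54 m
0.09925 nmi × 1852 = 183.811 m
0.3054 km × 1000 = 305.4 m
Net: 1968 + 2472.54 + 183.811 − 305.4 = 4318.95 m
In cm: 4318.95 / 0.01 = 431895 cm

4.319×10⁵ cm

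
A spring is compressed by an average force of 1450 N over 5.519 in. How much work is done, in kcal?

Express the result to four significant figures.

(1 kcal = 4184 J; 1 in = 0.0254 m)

0.04858 kcal

5.519 in × 0.0254 = 0.140183 m
W = F × d = 1450 N × 0.140183 m = 203.265 J
203.265 J ÷ (4184 J/kcal) = 0.0485815 kcal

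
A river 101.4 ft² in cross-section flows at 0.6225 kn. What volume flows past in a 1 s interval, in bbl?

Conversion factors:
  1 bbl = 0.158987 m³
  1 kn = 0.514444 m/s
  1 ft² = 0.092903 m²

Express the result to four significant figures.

0.6225 kn × 0.514444 = 0.320241 m/s
101.4 ft² × 0.092903 = 9.42036 m²
V = v × A × t = 0.320241 m/s × 9.42036 m² × 1 s = 3.01679 m³
3.01679 m³ ÷ (0.158987 m³/bbl) = 18.9751 bbl

18.98 bbl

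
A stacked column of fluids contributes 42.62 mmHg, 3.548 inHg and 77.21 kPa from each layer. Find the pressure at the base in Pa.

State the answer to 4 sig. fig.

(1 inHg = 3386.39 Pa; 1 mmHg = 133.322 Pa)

42.62 mmHg × 133.322 = 5682.18 Pa
3.548 inHg × 3386.39 = 12014.9 Pa
77.21 kPa × 1000 = 77210 Pa
Combined: 5682.18 + 12014.9 + 77210 = 94907.1 Pa

9.491×10⁴ Pa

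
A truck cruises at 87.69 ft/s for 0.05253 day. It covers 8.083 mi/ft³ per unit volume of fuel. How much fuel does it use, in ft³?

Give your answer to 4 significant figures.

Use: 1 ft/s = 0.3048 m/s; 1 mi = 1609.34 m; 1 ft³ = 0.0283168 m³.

9.325 ft³

87.69 ft/s → 26.7279 m/s
0.05253 day → 4538.59 s
d = v × t = 26.7279 × 4538.59 = 121307 m
8.083 mi/ft³ → 459384 m/m³
V = d / (distance per unit fuel) = 121307 / 459384 = 0.264064 m³
In ft³: 0.264064 / 0.0283168 = 9.32535 ft³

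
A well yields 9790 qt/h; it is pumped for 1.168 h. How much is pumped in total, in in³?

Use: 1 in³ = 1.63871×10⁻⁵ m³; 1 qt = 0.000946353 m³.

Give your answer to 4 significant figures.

9790 qt/h → 0.00257355 m³/s
1.168 h → 4204.8 s
V = Q × t = 0.00257355 × 4204.8 = 10.8213 m³
In in³: 10.8213 / 1.63871×10⁻⁵ = 660355 in³

6.604×10⁵ in³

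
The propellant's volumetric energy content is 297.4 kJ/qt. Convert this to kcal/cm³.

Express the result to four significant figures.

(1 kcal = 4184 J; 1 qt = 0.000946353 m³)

297.4 kJ/qt × 1000 J/kJ ÷ 0.000946353 m³/qt = 3.14259×10⁸ J/m³
3.14259×10⁸ J/m³ ÷ 4184 J/kcal × 10⁻⁶ m³/cm³ = 0.0751097 kcal/cm³

0.07511 kcal/cm³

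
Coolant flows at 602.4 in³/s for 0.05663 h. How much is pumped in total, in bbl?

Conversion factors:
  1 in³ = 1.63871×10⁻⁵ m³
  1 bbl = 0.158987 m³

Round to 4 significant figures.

12.66 bbl

602.4 in³/s → 0.00987159 m³/s
0.05663 h → 203.868 s
V = Q × t = 0.00987159 × 203.868 = 2.0125 m³
In bbl: 2.0125 / 0.158987 = 12.6583 bbl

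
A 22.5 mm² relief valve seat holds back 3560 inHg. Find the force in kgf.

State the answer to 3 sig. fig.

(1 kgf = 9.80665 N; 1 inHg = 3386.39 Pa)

3560 inHg × 3386.39 → 1.20555×10⁷ Pa
22.5 mm² × 10⁻⁶ → 2.25×10⁻⁵ m²
F = P × A = 1.20555×10⁷ Pa × 2.25×10⁻⁵ m² = 271.249 N
271.249 N ÷ (9.80665 N/kgf) = 27.6597 kgf

27.7 kgf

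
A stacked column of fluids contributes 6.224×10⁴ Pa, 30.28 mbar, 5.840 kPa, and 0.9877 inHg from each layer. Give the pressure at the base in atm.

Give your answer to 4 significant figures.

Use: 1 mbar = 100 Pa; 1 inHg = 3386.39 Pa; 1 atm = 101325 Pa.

6.224×10⁴ Pa (already Pa)
30.28 mbar × 100 = 3028 Pa
5.840 kPa × 1000 = 5840 Pa
0.9877 inHg × 3386.39 = 3344.74 Pa
Combined: 62240 + 3028 + 5840 + 3344.74 = 74452.7 Pa
In atm: 74452.7 / 101325 = 0.734791 atm

0.7348 atm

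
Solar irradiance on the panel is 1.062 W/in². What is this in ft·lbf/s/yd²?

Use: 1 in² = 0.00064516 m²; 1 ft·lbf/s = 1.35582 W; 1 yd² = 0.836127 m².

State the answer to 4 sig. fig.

1015 ft·lbf/s/yd²

1.062 W/in² ÷ 0.00064516 m²/in² = 1646.1 W/m²
1646.1 W/m² ÷ 1.35582 W/ft·lbf/s × 0.836127 m²/yd² = 1015.14 ft·lbf/s/yd²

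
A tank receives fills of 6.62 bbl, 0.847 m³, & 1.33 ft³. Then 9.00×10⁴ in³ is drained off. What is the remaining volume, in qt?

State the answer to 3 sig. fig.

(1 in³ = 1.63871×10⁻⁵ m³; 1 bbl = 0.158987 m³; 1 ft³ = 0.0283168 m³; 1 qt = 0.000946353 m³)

6.62 bbl × 0.158987 = 1.05249 m³
0.847 m³ (already m³)
1.33 ft³ × 0.0283168 = 0.0376613 m³
9.00×10⁴ in³ × 1.63871×10⁻⁵ = 1.47484 m³
Net: 1.05249 + 0.847 + 0.0376613 − 1.47484 = 0.462311 m³
In qt: 0.462311 / 0.000946353 = 488.519 qt

489 qt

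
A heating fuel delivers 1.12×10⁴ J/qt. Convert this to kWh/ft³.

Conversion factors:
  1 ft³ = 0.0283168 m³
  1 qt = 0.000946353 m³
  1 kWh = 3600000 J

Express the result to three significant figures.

1.12×10⁴ J/qt ÷ 0.000946353 m³/qt = 1.18349×10⁷ J/m³
1.18349×10⁷ J/m³ ÷ 3600000 J/kWh × 0.0283168 m³/ft³ = 0.0930907 kWh/ft³

0.0931 kWh/ft³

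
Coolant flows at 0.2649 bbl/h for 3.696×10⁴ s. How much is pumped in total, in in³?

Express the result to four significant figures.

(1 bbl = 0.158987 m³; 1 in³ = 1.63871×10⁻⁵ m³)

0.2649 bbl/h → 1.16988×10⁻⁵ m³/s
V = Q × t = 1.16988×10⁻⁵ × 36960 = 0.432388 m³
In in³: 0.432388 / 1.63871×10⁻⁵ = 26385.9 in³

2.639×10⁴ in³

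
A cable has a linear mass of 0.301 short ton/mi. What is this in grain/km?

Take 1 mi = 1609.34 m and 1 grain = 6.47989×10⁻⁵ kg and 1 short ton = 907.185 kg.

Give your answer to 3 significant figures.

0.301 short ton/mi × 907.185 kg/short ton ÷ 1609.34 m/mi = 0.169674 kg/m
0.169674 kg/m ÷ 6.47989×10⁻⁵ kg/grain × 1000 m/km = 2.61847×10⁶ grain/km

2.62×10⁶ grain/km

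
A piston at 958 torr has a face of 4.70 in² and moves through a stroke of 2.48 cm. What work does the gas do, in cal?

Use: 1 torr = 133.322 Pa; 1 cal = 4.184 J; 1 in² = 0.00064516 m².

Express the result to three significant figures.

958 torr → 127722 Pa
4.70 in² → 0.00303225 m²
F = P × A = 127722 × 0.00303225 = 387.285 N
2.48 cm → 0.0248 m
W = F × d = 387.285 × 0.0248 = 9.60467 J
In cal: 9.60467 / 4.184 = 2.29557 cal

2.30 cal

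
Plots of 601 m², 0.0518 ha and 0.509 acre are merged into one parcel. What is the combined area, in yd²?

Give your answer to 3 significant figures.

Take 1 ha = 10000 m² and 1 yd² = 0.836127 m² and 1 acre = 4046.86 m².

3800 yd²

601 m² (already m²)
0.0518 ha × 10000 = 518 m²
0.509 acre × 4046.86 = 2059.85 m²
Sum: 601 + 518 + 2059.85 = 3178.85 m²
In yd²: 3178.85 / 0.836127 = 3801.87 yd²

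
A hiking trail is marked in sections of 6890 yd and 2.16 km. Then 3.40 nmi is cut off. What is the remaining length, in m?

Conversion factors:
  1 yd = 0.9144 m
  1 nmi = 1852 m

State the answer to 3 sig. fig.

2160 m

6890 yd × 0.9144 = 6300.22 m
2.16 km × 1000 = 2160 m
3.40 nmi × 1852 = 6296.8 m
Net: 6300.22 + 2160 − 6296.8 = 2163.42 m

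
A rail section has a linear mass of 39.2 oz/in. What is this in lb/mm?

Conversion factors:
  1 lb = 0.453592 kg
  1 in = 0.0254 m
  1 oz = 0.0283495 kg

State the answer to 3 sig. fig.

39.2 oz/in × 0.0283495 kg/oz ÷ 0.0254 m/in = 43.752 kg/m
43.752 kg/m ÷ 0.453592 kg/lb × 0.001 m/mm = 0.0964567 lb/mm

0.0965 lb/mm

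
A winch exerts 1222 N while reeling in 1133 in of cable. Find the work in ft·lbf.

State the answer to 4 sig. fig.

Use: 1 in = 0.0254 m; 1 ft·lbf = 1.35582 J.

1133 in × 0.0254 → 28.7782 m
W = F × d = 1222 N × 28.7782 m = 35167 J
35167 J ÷ (1.35582 J/ft·lbf) = 25937.8 ft·lbf

2.594×10⁴ ft·lbf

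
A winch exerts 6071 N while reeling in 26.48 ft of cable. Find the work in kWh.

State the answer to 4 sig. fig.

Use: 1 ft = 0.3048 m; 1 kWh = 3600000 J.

26.48 ft × 0.3048 → 8.0711 m
W = F × d = 6071 N × 8.0711 m = 48999.6 J
48999.6 J ÷ (3600000 J/kWh) = 0.013611 kWh

0.01361 kWh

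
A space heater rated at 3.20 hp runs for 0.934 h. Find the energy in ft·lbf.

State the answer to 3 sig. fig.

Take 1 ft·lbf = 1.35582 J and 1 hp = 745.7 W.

3.20 hp × 745.7 = 2386.24 W
0.934 h × 3600 = 3362.4 s
E = P × t = 2386.24 W × 3362.4 s = 8.02349×10⁶ J
8.02349×10⁶ J ÷ (1.35582 J/ft·lbf) = 5.91781×10⁶ ft·lbf

5.92×10⁶ ft·lbf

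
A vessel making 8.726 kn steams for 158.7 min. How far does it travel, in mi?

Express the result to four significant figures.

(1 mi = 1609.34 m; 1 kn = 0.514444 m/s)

26.56 mi

8.726 kn × 0.514444 → 4.48904 m/s
158.7 min × 60 → 9522 s
d = v × t = 4.48904 m/s × 9522 s = 42744.6 m
42744.6 m ÷ (1609.34 m/mi) = 26.5603 mi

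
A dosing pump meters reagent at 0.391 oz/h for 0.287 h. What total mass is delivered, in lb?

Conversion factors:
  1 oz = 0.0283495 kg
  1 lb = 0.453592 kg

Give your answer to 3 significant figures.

0.391 oz/h → 3.07907×10⁻⁶ kg/s
0.287 h → 1033.2 s
m = ṁ × t = 3.07907×10⁻⁶ × 1033.2 = 0.0031813 kg
In lb: 0.0031813 / 0.453592 = 0.00701357 lb

0.00701 lb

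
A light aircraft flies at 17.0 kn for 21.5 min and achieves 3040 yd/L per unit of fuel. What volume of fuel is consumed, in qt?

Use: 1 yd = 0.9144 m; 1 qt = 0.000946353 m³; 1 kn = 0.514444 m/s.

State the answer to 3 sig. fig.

4.29 qt

17.0 kn → 8.74555 m/s
21.5 min → 1290 s
d = v × t = 8.74555 × 1290 = 11281.8 m
3040 yd/L → 2.77978×10⁶ m/m³
V = d / (distance per unit fuel) = 11281.8 / 2.77978×10⁶ = 0.00405852 m³
In qt: 0.00405852 / 0.000946353 = 4.28859 qt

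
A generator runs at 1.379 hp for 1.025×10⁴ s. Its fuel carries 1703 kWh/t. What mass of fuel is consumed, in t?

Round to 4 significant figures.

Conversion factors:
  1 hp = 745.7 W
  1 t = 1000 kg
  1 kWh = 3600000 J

0.001719 t

1.379 hp → 1028.32 W
E = P × t = 1028.32 × 10250 = 1.05403×10⁷ J
1703 kWh/t → 6.1308×10⁶ J/kg
m = E / e_s = 1.05403×10⁷ / 6.1308×10⁶ = 1.71924 kg
In t: 1.71924 / 1000 = 0.00171924 t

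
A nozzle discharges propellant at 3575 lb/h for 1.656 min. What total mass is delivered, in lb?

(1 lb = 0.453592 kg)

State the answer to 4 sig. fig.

3575 lb/h → 0.450442 kg/s
1.656 min → 99.36 s
m = ṁ × t = 0.450442 × 99.36 = 44.7559 kg
In lb: 44.7559 / 0.453592 = 98.67 lb

98.67 lb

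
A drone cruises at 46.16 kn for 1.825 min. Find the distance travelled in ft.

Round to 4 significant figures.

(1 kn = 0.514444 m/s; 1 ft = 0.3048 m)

46.16 kn × 0.514444 → 23.7467 m/s
1.825 min × 60 → 109.5 s
d = v × t = 23.7467 m/s × 109.5 s = 2600.26 m
2600.26 m ÷ (0.3048 m/ft) = 8531.04 ft

8531 ft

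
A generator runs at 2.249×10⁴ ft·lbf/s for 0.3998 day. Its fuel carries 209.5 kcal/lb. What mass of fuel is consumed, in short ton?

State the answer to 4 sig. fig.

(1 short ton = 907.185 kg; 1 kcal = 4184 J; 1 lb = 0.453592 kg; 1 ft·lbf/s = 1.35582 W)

2.249×10⁴ ft·lbf/s → 30492.4 W
0.3998 day → 34542.7 s
E = P × t = 30492.4 × 34542.7 = 1.05329×10⁹ J
209.5 kcal/lb → 1.93246×10⁶ J/kg
m = E / e_s = 1.05329×10⁹ / 1.93246×10⁶ = 545.051 kg
In short ton: 545.051 / 907.185 = 0.600816 short ton

0.6008 short ton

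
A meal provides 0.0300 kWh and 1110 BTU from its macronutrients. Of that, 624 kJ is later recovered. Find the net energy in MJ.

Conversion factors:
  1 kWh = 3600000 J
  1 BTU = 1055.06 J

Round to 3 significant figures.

0.0300 kWh × 3600000 = 108000 J
1110 BTU × 1055.06 = 1.17112×10⁶ J
624 kJ × 1000 = 624000 J
Sum: 108000 + 1.17112×10⁶ − 624000 = 655120 J
In MJ: 655120 / 1000000 = 0.65512 MJ

0.655 MJ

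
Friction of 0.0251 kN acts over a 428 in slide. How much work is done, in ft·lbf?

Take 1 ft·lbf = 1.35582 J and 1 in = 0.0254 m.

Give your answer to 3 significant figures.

201 ft·lbf

0.0251 kN × 1000 = 25.1 N
428 in × 0.0254 = 10.8712 m
W = F × d = 25.1 N × 10.8712 m = 272.867 J
272.867 J ÷ (1.35582 J/ft·lbf) = 201.256 ft·lbf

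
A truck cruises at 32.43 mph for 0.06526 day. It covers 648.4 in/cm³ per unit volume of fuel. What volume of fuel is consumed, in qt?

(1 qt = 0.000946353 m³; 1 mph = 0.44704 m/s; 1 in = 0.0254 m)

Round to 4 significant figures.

5.245 qt

32.43 mph → 14.4975 m/s
0.06526 day → 5638.46 s
d = v × t = 14.4975 × 5638.46 = 81743.6 m
648.4 in/cm³ → 1.64694×10⁷ m/m³
V = d / (distance per unit fuel) = 81743.6 / 1.64694×10⁷ = 0.00496336 m³
In qt: 0.00496336 / 0.000946353 = 5.24472 qt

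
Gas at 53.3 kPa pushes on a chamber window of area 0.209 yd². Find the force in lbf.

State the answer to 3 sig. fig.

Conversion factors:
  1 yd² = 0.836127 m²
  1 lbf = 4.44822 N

2090 lbf

53.3 kPa × 1000 → 53300 Pa
0.209 yd² × 0.836127 → 0.174751 m²
F = P × A = 53300 Pa × 0.174751 m² = 9314.23 N
9314.23 N ÷ (4.44822 N/lbf) = 2093.92 lbf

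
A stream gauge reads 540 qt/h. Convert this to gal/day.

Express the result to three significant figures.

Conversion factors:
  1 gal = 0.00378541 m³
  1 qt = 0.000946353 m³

3240 gal/day

540 qt/h × 0.000946353 m³/qt ÷ 3600 s/h = 1.41953×10⁻⁴ m³/s
1.41953×10⁻⁴ m³/s ÷ 0.00378541 m³/gal × 86400 s/day = 3240 gal/day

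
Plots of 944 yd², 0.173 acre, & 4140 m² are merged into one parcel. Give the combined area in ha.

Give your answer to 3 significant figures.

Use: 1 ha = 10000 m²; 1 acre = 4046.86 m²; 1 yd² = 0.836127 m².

944 yd² × 0.836127 = 789.304 m²
0.173 acre × 4046.86 = 700.107 m²
4140 m² (already m²)
Combined: 789.304 + 700.107 + 4140 = 5629.41 m²
In ha: 5629.41 / 10000 = 0.562941 ha

0.563 ha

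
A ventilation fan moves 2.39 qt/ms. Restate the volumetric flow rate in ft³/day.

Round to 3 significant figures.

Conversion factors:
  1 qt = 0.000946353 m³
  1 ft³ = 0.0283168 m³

6.90×10⁶ ft³/day

2.39 qt/ms × 0.000946353 m³/qt ÷ 0.001 s/ms = 2.26178 m³/s
2.26178 m³/s ÷ 0.0283168 m³/ft³ × 86400 s/day = 6.90113×10⁶ ft³/day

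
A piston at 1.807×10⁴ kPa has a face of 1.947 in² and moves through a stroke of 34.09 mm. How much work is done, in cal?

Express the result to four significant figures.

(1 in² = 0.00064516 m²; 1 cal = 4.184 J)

184.9 cal

1.807×10⁴ kPa → 1.807×10⁷ Pa
1.947 in² → 0.00125613 m²
F = P × A = 1.807×10⁷ × 0.00125613 = 22698.3 N
34.09 mm → 0.03409 m
W = F × d = 22698.3 × 0.03409 = 773.785 J
In cal: 773.785 / 4.184 = 184.939 cal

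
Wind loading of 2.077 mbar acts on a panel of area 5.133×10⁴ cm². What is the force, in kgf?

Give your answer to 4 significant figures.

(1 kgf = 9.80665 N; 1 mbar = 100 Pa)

2.077 mbar × 100 → 207.7 Pa
5.133×10⁴ cm² × 0.0001 → 5.133 m²
F = P × A = 207.7 Pa × 5.133 m² = 1066.12 N
1066.12 N ÷ (9.80665 N/kgf) = 108.714 kgf

108.7 kgf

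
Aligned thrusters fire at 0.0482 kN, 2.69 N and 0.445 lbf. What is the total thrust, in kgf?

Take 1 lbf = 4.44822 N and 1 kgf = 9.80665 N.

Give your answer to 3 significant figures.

5.39 kgf

0.0482 kN × 1000 → 48.2 N
2.69 N (already N)
0.445 lbf × 4.44822 → 1.97946 N
Sum: 48.2 + 2.69 + 1.97946 = 52.8695 N
In kgf: 52.8695 / 9.80665 = 5.39119 kgf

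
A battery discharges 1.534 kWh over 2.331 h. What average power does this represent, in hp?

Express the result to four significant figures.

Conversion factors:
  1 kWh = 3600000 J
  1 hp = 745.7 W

0.8825 hp

1.534 kWh × 3600000 → 5.5224×10⁶ J
2.331 h × 3600 → 8391.6 s
P = E / t = 5.5224×10⁶ J / 8391.6 s = 658.087 W
658.087 W ÷ (745.7 W/hp) = 0.882509 hp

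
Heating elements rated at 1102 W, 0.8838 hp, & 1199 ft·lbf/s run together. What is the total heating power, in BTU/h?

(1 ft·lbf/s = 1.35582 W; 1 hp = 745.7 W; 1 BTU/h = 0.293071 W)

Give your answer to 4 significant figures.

1.156×10⁴ BTU/h

1102 W (already W)
0.8838 hp × 745.7 = 659.05 W
1199 ft·lbf/s × 1.35582 = 1625.63 W
Sum: 1102 + 659.05 + 1625.63 = 3386.68 W
In BTU/h: 3386.68 / 0.293071 = 11555.8 BTU/h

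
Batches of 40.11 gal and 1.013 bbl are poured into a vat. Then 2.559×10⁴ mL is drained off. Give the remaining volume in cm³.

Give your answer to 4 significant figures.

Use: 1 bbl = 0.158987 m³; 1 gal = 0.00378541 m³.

2.873×10⁵ cm³

40.11 gal × 0.00378541 = 0.151833 m³
1.013 bbl × 0.158987 = 0.161054 m³
2.559×10⁴ mL × 10⁻⁶ = 0.02559 m³
Sum: 0.151833 + 0.161054 − 0.02559 = 0.287297 m³
In cm³: 0.287297 / 10⁻⁶ = 287297 cm³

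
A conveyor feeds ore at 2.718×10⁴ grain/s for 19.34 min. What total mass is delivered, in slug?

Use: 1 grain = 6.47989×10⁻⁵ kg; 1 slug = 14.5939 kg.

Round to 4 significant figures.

2.718×10⁴ grain/s → 1.76123 kg/s
19.34 min → 1160.4 s
m = ṁ × t = 1.76123 × 1160.4 = 2043.73 kg
In slug: 2043.73 / 14.5939 = 140.04 slug

140.0 slug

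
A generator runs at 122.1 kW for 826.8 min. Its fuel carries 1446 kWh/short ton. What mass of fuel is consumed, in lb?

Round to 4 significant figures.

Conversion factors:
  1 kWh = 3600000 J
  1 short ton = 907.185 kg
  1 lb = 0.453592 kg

122.1 kW → 122100 W
826.8 min → 49608 s
E = P × t = 122100 × 49608 = 6.05714×10⁹ J
1446 kWh/short ton → 5.73819×10⁶ J/kg
m = E / e_s = 6.05714×10⁹ / 5.73819×10⁶ = 1055.58 kg
In lb: 1055.58 / 0.453592 = 2327.16 lb

2327 lb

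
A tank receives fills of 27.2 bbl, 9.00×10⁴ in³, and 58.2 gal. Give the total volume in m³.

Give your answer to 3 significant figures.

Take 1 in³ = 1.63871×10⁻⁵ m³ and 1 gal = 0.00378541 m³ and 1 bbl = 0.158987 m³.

27.2 bbl × 0.158987 = 4.32445 m³
9.00×10⁴ in³ × 1.63871×10⁻⁵ = 1.47484 m³
58.2 gal × 0.00378541 = 0.220311 m³
Combined: 4.32445 + 1.47484 + 0.220311 = 6.0196 m³

6.02 m³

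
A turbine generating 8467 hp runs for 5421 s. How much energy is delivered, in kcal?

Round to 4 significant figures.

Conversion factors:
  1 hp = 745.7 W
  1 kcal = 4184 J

8467 hp × 745.7 = 6.31384×10⁶ W
E = P × t = 6.31384×10⁶ W × 5421 s = 3.42273×10¹⁰ J
3.42273×10¹⁰ J ÷ (4184 J/kcal) = 8.18052×10⁶ kcal

8.181×10⁶ kcal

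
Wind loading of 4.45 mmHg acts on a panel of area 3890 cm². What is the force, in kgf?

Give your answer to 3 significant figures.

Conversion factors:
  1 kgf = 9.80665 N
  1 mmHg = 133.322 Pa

4.45 mmHg × 133.322 → 593.283 Pa
3890 cm² × 0.0001 → 0.389 m²
F = P × A = 593.283 Pa × 0.389 m² = 230.787 N
230.787 N ÷ (9.80665 N/kgf) = 23.5337 kgf

23.5 kgf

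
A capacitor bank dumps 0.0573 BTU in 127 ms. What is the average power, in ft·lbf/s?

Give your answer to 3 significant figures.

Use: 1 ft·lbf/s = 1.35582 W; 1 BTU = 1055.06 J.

0.0573 BTU × 1055.06 = 60.4549 J
127 ms × 0.001 = 0.127 s
P = E / t = 60.4549 J / 0.127 s = 476.023 W
476.023 W ÷ (1.35582 W/ft·lbf/s) = 351.096 ft·lbf/s

351 ft·lbf/s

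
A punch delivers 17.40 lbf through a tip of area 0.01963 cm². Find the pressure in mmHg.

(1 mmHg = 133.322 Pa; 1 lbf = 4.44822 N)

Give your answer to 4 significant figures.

2.957×10⁵ mmHg

17.40 lbf × 4.44822 → 77.399 N
0.01963 cm² × 0.0001 → 1.963×10⁻⁶ m²
P = F / A = 77.399 N / 1.963×10⁻⁶ m² = 3.94289×10⁷ Pa
3.94289×10⁷ Pa ÷ (133.322 Pa/mmHg) = 295742 mmHg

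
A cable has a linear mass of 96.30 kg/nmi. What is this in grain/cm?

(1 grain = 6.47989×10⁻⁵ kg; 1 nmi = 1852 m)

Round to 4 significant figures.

96.30 kg/nmi ÷ 1852 m/nmi = 0.0519978 kg/m
0.0519978 kg/m ÷ 6.47989×10⁻⁵ kg/grain × 0.01 m/cm = 8.02449 grain/cm

8.024 grain/cm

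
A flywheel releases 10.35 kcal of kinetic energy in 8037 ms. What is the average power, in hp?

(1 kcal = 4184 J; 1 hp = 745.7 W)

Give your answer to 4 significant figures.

7.226 hp

10.35 kcal × 4184 = 43304.4 J
8037 ms × 0.001 = 8.037 s
P = E / t = 43304.4 J / 8.037 s = 5388.13 W
5388.13 W ÷ (745.7 W/hp) = 7.2256 hp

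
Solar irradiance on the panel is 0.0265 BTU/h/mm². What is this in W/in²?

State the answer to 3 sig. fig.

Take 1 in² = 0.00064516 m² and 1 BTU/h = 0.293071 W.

0.0265 BTU/h/mm² × 0.293071 W/BTU/h ÷ 10⁻⁶ m²/mm² = 7766.38 W/m²
7766.38 W/m² × 0.00064516 m²/in² = 5.01056 W/in²

5.01 W/in²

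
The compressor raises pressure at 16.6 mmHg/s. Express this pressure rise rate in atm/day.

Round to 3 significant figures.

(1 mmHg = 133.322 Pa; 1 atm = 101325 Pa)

16.6 mmHg/s × 133.322 Pa/mmHg = 2213.15 Pa/s
2213.15 Pa/s ÷ 101325 Pa/atm × 86400 s/day = 1887.16 atm/day

1890 atm/day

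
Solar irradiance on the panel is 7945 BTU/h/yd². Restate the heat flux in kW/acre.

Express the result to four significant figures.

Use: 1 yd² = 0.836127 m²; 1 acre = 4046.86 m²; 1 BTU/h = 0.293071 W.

7945 BTU/h/yd² × 0.293071 W/BTU/h ÷ 0.836127 m²/yd² = 2784.8 W/m²
2784.8 W/m² ÷ 1000 W/kW × 4046.86 m²/acre = 11269.7 kW/acre

1.127×10⁴ kW/acre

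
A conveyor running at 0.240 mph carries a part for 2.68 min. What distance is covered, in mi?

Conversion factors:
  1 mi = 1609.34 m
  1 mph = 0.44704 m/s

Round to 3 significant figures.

0.240 mph × 0.44704 → 0.10729 m/s
2.68 min × 60 → 160.8 s
d = v × t = 0.10729 m/s × 160.8 s = 17.2522 m
17.2522 m ÷ (1609.34 m/mi) = 0.01072 mi

0.0107 mi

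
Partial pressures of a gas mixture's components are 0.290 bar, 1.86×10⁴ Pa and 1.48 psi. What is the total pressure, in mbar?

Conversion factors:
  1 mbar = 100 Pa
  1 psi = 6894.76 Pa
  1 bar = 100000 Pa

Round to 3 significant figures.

578 mbar

0.290 bar × 100000 = 29000 Pa
1.86×10⁴ Pa (already Pa)
1.48 psi × 6894.76 = 10204.2 Pa
Total: 29000 + 18600 + 10204.2 = 57804.2 Pa
In mbar: 57804.2 / 100 = 578.042 mbar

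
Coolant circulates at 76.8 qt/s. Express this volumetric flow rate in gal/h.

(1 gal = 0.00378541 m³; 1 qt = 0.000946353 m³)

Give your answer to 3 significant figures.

6.91×10⁴ gal/h

76.8 qt/s × 0.000946353 m³/qt = 0.0726799 m³/s
0.0726799 m³/s ÷ 0.00378541 m³/gal × 3600 s/h = 69120 gal/h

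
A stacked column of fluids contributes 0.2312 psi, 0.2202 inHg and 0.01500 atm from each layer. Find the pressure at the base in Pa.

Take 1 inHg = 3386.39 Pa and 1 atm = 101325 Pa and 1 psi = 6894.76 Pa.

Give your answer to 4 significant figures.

3860 Pa

0.2312 psi × 6894.76 → 1594.07 Pa
0.2202 inHg × 3386.39 → 745.683 Pa
0.01500 atm × 101325 → 1519.88 Pa
Sum: 1594.07 + 745.683 + 1519.88 = 3859.63 Pa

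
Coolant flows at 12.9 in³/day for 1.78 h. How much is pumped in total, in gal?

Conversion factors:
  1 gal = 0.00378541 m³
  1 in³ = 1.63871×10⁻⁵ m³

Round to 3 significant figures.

12.9 in³/day → 2.44669×10⁻⁹ m³/s
1.78 h → 6408 s
V = Q × t = 2.44669×10⁻⁹ × 6408 = 1.56784×10⁻⁵ m³
In gal: 1.56784×10⁻⁵ / 0.00378541 = 0.0041418 gal

0.00414 gal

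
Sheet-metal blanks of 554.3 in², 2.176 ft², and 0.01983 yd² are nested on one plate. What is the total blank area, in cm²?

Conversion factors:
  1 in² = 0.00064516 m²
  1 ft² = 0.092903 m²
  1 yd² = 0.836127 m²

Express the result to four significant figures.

5763 cm²

554.3 in² × 0.00064516 = 0.357612 m²
2.176 ft² × 0.092903 = 0.202157 m²
0.01983 yd² × 0.836127 = 0.0165804 m²
Total: 0.357612 + 0.202157 + 0.0165804 = 0.576349 m²
In cm²: 0.576349 / 0.0001 = 5763.49 cm²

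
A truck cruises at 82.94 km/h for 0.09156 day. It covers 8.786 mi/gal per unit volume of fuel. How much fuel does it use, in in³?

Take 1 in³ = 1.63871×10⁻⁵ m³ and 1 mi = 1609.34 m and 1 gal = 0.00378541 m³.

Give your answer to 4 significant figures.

82.94 km/h → 23.0389 m/s
0.09156 day → 7910.78 s
d = v × t = 23.0389 × 7910.78 = 182256 m
8.786 mi/gal → 3.73531×10⁶ m/m³
V = d / (distance per unit fuel) = 182256 / 3.73531×10⁶ = 0.0487927 m³
In in³: 0.0487927 / 1.63871×10⁻⁵ = 2977.51 in³

2978 in³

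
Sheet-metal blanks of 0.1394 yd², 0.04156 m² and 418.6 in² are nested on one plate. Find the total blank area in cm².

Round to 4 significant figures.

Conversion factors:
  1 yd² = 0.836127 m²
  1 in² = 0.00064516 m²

0.1394 yd² × 0.836127 = 0.116556 m²
0.04156 m² (already m²)
418.6 in² × 0.00064516 = 0.270064 m²
Combined: 0.116556 + 0.04156 + 0.270064 = 0.42818 m²
In cm²: 0.42818 / 0.0001 = 4281.8 cm²

4282 cm²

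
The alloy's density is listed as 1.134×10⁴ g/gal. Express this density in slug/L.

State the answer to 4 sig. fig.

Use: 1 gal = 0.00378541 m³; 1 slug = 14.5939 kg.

1.134×10⁴ g/gal × 0.001 kg/g ÷ 0.00378541 m³/gal = 2995.71 kg/m³
2995.71 kg/m³ ÷ 14.5939 kg/slug × 0.001 m³/L = 0.205271 slug/L

0.2053 slug/L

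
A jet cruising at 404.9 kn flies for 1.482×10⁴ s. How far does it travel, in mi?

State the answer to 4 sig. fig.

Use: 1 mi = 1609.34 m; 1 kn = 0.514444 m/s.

404.9 kn × 0.514444 = 208.298 m/s
d = v × t = 208.298 m/s × 14820 s = 3.08698×10⁶ m
3.08698×10⁶ m ÷ (1609.34 m/mi) = 1918.17 mi

1918 mi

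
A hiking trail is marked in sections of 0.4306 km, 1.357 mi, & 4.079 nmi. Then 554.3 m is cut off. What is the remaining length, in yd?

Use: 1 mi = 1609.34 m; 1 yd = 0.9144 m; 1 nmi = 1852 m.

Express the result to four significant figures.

1.051×10⁴ yd

0.4306 km × 1000 → 430.6 m
1.357 mi × 1609.34 → 2183.87 m
4.079 nmi × 1852 → 7554.31 m
554.3 m (already m)
Net: 430.6 + 2183.87 + 7554.31 − 554.3 = 9614.48 m
In yd: 9614.48 / 0.9144 = 10514.5 yd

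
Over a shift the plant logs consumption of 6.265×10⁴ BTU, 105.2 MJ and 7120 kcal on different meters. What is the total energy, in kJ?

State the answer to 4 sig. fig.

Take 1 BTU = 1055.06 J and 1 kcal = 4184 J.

6.265×10⁴ BTU × 1055.06 → 6.60995×10⁷ J
105.2 MJ × 1000000 → 1.052×10⁸ J
7120 kcal × 4184 → 2.97901×10⁷ J
Sum: 6.60995×10⁷ + 1.052×10⁸ + 2.97901×10⁷ = 2.0109×10⁸ J
In kJ: 2.0109×10⁸ / 1000 = 201090 kJ

2.011×10⁵ kJ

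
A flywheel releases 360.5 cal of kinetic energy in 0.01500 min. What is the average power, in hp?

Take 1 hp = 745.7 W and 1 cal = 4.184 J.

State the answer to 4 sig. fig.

360.5 cal × 4.184 = 1508.33 J
0.01500 min × 60 = 0.9 s
P = E / t = 1508.33 J / 0.9 s = 1675.92 W
1675.92 W ÷ (745.7 W/hp) = 2.24745 hp

2.247 hp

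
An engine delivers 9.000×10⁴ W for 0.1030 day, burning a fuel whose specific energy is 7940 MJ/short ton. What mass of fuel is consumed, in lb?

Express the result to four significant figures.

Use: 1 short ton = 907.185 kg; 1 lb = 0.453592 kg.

201.7 lb

0.1030 day → 8899.2 s
E = P × t = 90000 × 8899.2 = 8.00928×10⁸ J
7940 MJ/short ton → 8.75235×10⁶ J/kg
m = E / e_s = 8.00928×10⁸ / 8.75235×10⁶ = 91.5101 kg
In lb: 91.5101 / 0.453592 = 201.745 lb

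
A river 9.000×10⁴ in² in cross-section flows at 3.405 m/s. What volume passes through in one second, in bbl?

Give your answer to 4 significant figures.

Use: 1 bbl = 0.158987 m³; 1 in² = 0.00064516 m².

1244 bbl

9.000×10⁴ in² × 0.00064516 → 58.0644 m²
V = v × A × t = 3.405 m/s × 58.0644 m² × 1 s = 197.709 m³
197.709 m³ ÷ (0.158987 m³/bbl) = 1243.55 bbl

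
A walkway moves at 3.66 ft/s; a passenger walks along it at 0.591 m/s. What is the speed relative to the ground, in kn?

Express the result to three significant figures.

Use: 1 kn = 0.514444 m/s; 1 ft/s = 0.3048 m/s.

3.66 ft/s × 0.3048 = 1.11557 m/s
0.591 m/s (already m/s)
Combined: 1.11557 + 0.591 = 1.70657 m/s
In kn: 1.70657 / 0.514444 = 3.31731 kn

3.32 kn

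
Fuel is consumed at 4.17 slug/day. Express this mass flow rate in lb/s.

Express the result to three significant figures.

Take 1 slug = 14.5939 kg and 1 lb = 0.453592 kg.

0.00155 lb/s

4.17 slug/day × 14.5939 kg/slug ÷ 86400 s/day = 7.04358×10⁻⁴ kg/s
7.04358×10⁻⁴ kg/s ÷ 0.453592 kg/lb = 0.00155284 lb/s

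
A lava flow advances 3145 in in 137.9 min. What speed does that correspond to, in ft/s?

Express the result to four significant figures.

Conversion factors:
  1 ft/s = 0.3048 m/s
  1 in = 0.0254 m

0.03168 ft/s

3145 in × 0.0254 = 79.883 m
137.9 min × 60 = 8274 s
v = d / t = 79.883 m / 8274 s = 0.0096547 m/s
0.0096547 m/s ÷ (0.3048 m/s/ft/s) = 0.0316755 ft/s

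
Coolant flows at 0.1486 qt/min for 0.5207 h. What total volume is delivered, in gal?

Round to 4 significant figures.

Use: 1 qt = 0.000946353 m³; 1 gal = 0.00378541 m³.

0.1486 qt/min → 2.3438×10⁻⁶ m³/s
0.5207 h → 1874.52 s
V = Q × t = 2.3438×10⁻⁶ × 1874.52 = 0.0043935 m³
In gal: 0.0043935 / 0.00378541 = 1.16064 gal

1.161 gal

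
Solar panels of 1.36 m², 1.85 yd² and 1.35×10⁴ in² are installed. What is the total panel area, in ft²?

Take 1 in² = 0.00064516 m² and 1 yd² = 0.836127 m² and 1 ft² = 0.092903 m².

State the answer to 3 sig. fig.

125 ft²

1.36 m² (already m²)
1.85 yd² × 0.836127 = 1.54683 m²
1.35×10⁴ in² × 0.00064516 = 8.70966 m²
Sum: 1.36 + 1.54683 + 8.70966 = 11.6165 m²
In ft²: 11.6165 / 0.092903 = 125.039 ft²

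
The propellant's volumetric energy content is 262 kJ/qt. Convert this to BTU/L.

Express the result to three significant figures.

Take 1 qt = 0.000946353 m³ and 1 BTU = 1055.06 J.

262 BTU/L

262 kJ/qt × 1000 J/kJ ÷ 0.000946353 m³/qt = 2.76852×10⁸ J/m³
2.76852×10⁸ J/m³ ÷ 1055.06 J/BTU × 0.001 m³/L = 262.404 BTU/L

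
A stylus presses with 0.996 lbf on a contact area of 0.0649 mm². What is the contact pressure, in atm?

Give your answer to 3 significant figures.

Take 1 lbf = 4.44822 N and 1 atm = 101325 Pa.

0.996 lbf × 4.44822 = 4.43043 N
0.0649 mm² × 10⁻⁶ = 6.49×10⁻⁸ m²
P = F / A = 4.43043 N / 6.49×10⁻⁸ m² = 6.82655×10⁷ Pa
6.82655×10⁷ Pa ÷ (101325 Pa/atm) = 673.728 atm

674 atm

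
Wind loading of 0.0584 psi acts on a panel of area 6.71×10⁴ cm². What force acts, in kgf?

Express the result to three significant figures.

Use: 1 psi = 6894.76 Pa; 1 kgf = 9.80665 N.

276 kgf

0.0584 psi × 6894.76 → 402.654 Pa
6.71×10⁴ cm² × 0.0001 → 6.71 m²
F = P × A = 402.654 Pa × 6.71 m² = 2701.81 N
2701.81 N ÷ (9.80665 N/kgf) = 275.508 kgf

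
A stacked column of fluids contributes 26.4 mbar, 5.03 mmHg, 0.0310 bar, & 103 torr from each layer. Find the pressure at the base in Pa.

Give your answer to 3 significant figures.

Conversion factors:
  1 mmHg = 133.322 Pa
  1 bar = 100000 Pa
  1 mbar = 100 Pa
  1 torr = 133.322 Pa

2.01×10⁴ Pa

26.4 mbar × 100 = 2640 Pa
5.03 mmHg × 133.322 = 670.61 Pa
0.0310 bar × 100000 = 3100 Pa
103 torr × 133.322 = 13732.2 Pa
Combined: 2640 + 670.61 + 3100 + 13732.2 = 20142.8 Pa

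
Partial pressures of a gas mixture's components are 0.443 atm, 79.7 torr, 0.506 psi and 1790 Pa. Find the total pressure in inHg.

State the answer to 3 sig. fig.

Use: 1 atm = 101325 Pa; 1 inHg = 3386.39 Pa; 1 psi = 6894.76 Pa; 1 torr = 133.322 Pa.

0.443 atm × 101325 → 44887 Pa
79.7 torr × 133.322 → 10625.8 Pa
0.506 psi × 6894.76 → 3488.75 Pa
1790 Pa (already Pa)
Total: 44887 + 10625.8 + 3488.75 + 1790 = 60791.6 Pa
In inHg: 60791.6 / 3386.39 = 17.9517 inHg

18.0 inHg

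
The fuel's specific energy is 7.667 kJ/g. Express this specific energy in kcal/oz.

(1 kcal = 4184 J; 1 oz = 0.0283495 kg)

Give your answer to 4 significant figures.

7.667 kJ/g × 1000 J/kJ ÷ 0.001 kg/g = 7.667×10⁶ J/kg
7.667×10⁶ J/kg ÷ 4184 J/kcal × 0.0283495 kg/oz = 51.9492 kcal/oz

51.95 kcal/oz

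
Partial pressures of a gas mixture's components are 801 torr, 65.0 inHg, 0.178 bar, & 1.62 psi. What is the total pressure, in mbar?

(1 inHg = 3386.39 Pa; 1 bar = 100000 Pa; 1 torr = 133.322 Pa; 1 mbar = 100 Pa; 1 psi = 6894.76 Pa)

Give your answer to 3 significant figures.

801 torr × 133.322 = 106791 Pa
65.0 inHg × 3386.39 = 220115 Pa
0.178 bar × 100000 = 17800 Pa
1.62 psi × 6894.76 = 11169.5 Pa
Combined: 106791 + 220115 + 17800 + 11169.5 = 355876 Pa
In mbar: 355876 / 100 = 3558.76 mbar

3560 mbar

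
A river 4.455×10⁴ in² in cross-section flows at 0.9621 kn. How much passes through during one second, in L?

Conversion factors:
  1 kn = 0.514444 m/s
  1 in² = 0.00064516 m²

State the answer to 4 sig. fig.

0.9621 kn × 0.514444 → 0.494947 m/s
4.455×10⁴ in² × 0.00064516 → 28.7419 m²
V = v × A × t = 0.494947 m/s × 28.7419 m² × 1 s = 14.2257 m³
14.2257 m³ ÷ (0.001 m³/L) = 14225.7 L

1.423×10⁴ L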